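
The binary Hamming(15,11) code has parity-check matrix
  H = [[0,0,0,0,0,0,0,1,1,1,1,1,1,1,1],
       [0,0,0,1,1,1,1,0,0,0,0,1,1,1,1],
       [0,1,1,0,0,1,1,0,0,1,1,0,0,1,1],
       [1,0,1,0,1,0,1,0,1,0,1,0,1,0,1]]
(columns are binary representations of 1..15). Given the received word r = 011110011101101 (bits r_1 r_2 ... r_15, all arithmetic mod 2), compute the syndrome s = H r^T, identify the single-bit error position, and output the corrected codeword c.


s = (0, 1, 0, 1)^T, error position = 5, corrected codeword c = 011100011101101

Compute s = H r^T mod 2 one row at a time:
  s_1 = 1 + 1 + 1 + 0 + 1 + 1 + 0 + 1 = 6 ≡ 0 (mod 2).
  s_2 = 1 + 1 + 0 + 0 + 1 + 1 + 0 + 1 = 5 ≡ 1 (mod 2).
  s_3 = 1 + 1 + 0 + 0 + 1 + 0 + 0 + 1 = 4 ≡ 0 (mod 2).
  s_4 = 0 + 1 + 1 + 0 + 1 + 0 + 1 + 1 = 5 ≡ 1 (mod 2).
s = (0, 1, 0, 1)^T — this equals column 5 of H (binary 0101), so error is at position 5.
Correct: flip bit 5 of r = 011110011101101 to get c = 011100011101101.


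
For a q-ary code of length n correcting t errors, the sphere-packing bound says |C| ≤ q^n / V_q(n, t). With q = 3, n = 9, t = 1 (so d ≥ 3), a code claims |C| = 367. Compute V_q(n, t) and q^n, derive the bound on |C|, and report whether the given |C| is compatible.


V_q(n, t) = 19, q^n = 19683, Hamming bound = 1035, |C| = 367 ≤ bound (satisfied).

Step 1: Compute V_q(n, t) = Σ_{j=0}^1 C(n, j) (q−1)^j.
  j = 0: C(9,0)·(2)^0 = 1·1 = 1.
  j = 1: C(9,1)·(2)^1 = 9·2 = 18.
  V_q(n, t) = 1 + 18 = 19.
Step 2: q^n = 3^9 = 19683.
Step 3: Hamming bound ⌊q^n / V_q(n,t)⌋ = ⌊19683/19⌋ = 1035.
Step 4: Compare |C| = 367 to 1035: satisfied.
The claimed |C| lies below the Hamming bound.


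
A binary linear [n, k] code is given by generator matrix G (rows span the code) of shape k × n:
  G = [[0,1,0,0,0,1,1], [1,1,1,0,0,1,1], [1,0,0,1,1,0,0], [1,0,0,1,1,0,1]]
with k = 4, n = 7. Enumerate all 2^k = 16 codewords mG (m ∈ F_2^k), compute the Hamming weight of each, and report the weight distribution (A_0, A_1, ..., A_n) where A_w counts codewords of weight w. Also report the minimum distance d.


Weight distribution: A_0 = 1, A_1 = 1, A_2 = 2, A_3 = 4, A_4 = 3, A_5 = 3, A_6 = 2. Minimum distance d = 1.

Enumerate all 2^4 = 16 messages m ∈ F_2^4.
For each, compute codeword c = mG in F_2^7, then tally its weight.
  m = 0000 → c = 0000000, weight = 0.
  m = 1000 → c = 0100011, weight = 3.
  m = 0100 → c = 1110011, weight = 5.
  m = 1100 → c = 1010000, weight = 2.
  m = 0010 → c = 1001100, weight = 3.
  m = 1010 → c = 1101111, weight = 6.
  m = 0110 → c = 0111111, weight = 6.
  m = 1110 → c = 0011100, weight = 3.
  m = 0001 → c = 1001101, weight = 4.
  m = 1001 → c = 1101110, weight = 5.
  m = 0101 → c = 0111110, weight = 5.
  m = 1101 → c = 0011101, weight = 4.
  m = 0011 → c = 0000001, weight = 1.
  m = 1011 → c = 0100010, weight = 2.
  m = 0111 → c = 1110010, weight = 4.
  m = 1111 → c = 1010001, weight = 3.
Tally weights:
  weight 0: 1 codewords.
  weight 1: 1 codewords.
  weight 2: 2 codewords.
  weight 3: 4 codewords.
  weight 4: 3 codewords.
  weight 5: 3 codewords.
  weight 6: 2 codewords.
Minimum distance d = smallest w > 0 with A_w > 0 = 1.
Sanity: Σ A_w = 16 = 2^4 = 16 ✓.


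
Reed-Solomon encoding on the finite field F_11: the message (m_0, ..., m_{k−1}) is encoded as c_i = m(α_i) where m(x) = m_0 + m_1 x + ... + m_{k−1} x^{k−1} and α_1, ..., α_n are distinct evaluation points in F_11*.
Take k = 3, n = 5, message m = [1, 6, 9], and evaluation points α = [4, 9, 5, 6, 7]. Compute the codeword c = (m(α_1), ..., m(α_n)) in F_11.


c = [4, 3, 3, 9, 0]

Message polynomial: m(x) = 1 + 6·x + 9·x^2 (mod 11).
For each evaluation point α_i, compute m(α_i) mod 11:
  α_1 = 4: Horner steps 9 → 9 → 4, so m(4) = 4.
  α_2 = 9: Horner steps 9 → 10 → 3, so m(9) = 3.
  α_3 = 5: Horner steps 9 → 7 → 3, so m(5) = 3.
  α_4 = 6: Horner steps 9 → 5 → 9, so m(6) = 9.
  α_5 = 7: Horner steps 9 → 3 → 0, so m(7) = 0.
Codeword c = [4, 3, 3, 9, 0] ∈ F_11^5.


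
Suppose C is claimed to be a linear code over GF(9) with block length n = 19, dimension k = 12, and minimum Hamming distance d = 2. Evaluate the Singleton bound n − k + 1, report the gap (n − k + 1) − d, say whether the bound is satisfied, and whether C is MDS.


Singleton RHS = n − k + 1 = 8, slack = 6, bound satisfied, not MDS.

Singleton bound: d ≤ n − k + 1.
Here n = 19, k = 12, so n − k + 1 = 8.
Given d = 2, check d ≤ 8: YES.
Slack = (n − k + 1) − d = 6.
The code is NOT MDS (slack = 6 > 0).
Description: the claimed parameters are [19, 12, 2]_9; such a code would be non-MDS.


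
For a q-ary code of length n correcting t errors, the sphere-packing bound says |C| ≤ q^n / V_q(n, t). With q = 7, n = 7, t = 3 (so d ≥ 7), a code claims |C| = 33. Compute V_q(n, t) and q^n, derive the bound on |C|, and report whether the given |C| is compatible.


V_q(n, t) = 8359, q^n = 823543, Hamming bound = 98, |C| = 33 ≤ bound (satisfied).

Step 1: Compute V_q(n, t) = Σ_{j=0}^3 C(n, j) (q−1)^j.
  j = 0: C(7,0)·(6)^0 = 1·1 = 1.
  j = 1: C(7,1)·(6)^1 = 7·6 = 42.
  j = 2: C(7,2)·(6)^2 = 21·36 = 756.
  j = 3: C(7,3)·(6)^3 = 35·216 = 7560.
  V_q(n, t) = 1 + 42 + 756 + 7560 = 8359.
Step 2: q^n = 7^7 = 823543.
Step 3: Hamming bound ⌊q^n / V_q(n,t)⌋ = ⌊823543/8359⌋ = 98.
Step 4: Compare |C| = 33 to 98: satisfied.
The claimed |C| lies below the Hamming bound.


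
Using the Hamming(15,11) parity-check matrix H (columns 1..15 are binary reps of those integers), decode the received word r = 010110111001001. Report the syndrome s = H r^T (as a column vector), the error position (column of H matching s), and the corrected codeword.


s = (0, 1, 1, 0)^T, error position = 6, corrected codeword c = 010111111001001

Compute s = H r^T mod 2 one row at a time:
  s_1 = 1 + 1 + 0 + 0 + 1 + 0 + 0 + 1 = 4 ≡ 0 (mod 2).
  s_2 = 1 + 1 + 0 + 1 + 1 + 0 + 0 + 1 = 5 ≡ 1 (mod 2).
  s_3 = 1 + 0 + 0 + 1 + 0 + 0 + 0 + 1 = 3 ≡ 1 (mod 2).
  s_4 = 0 + 0 + 1 + 1 + 1 + 0 + 0 + 1 = 4 ≡ 0 (mod 2).
s = (0, 1, 1, 0)^T — this equals column 6 of H (binary 0110), so error is at position 6.
Correct: flip bit 6 of r = 010110111001001 to get c = 010111111001001.


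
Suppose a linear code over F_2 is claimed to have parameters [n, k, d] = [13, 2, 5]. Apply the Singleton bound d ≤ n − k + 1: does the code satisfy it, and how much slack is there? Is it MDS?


Singleton RHS = n − k + 1 = 12, slack = 7, bound satisfied, not MDS.

Singleton bound: d ≤ n − k + 1.
Here n = 13, k = 2, so n − k + 1 = 12.
Given d = 5, check d ≤ 12: YES.
Slack = (n − k + 1) − d = 7.
The code is NOT MDS (slack = 7 > 0).
Description: the claimed parameters are [13, 2, 5]_2; such a code would be non-MDS.


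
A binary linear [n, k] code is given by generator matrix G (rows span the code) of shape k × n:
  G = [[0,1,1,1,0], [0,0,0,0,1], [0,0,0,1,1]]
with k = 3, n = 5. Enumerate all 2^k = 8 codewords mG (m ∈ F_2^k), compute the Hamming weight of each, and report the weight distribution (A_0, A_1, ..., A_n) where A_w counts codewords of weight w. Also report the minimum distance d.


Weight distribution: A_0 = 1, A_1 = 2, A_2 = 2, A_3 = 2, A_4 = 1. Minimum distance d = 1.

Enumerate all 2^3 = 8 messages m ∈ F_2^3.
For each, compute codeword c = mG in F_2^5, then tally its weight.
  m = 000 → c = 00000, weight = 0.
  m = 100 → c = 01110, weight = 3.
  m = 010 → c = 00001, weight = 1.
  m = 110 → c = 01111, weight = 4.
  m = 001 → c = 00011, weight = 2.
  m = 101 → c = 01101, weight = 3.
  m = 011 → c = 00010, weight = 1.
  m = 111 → c = 01100, weight = 2.
Tally weights:
  weight 0: 1 codewords.
  weight 1: 2 codewords.
  weight 2: 2 codewords.
  weight 3: 2 codewords.
  weight 4: 1 codewords.
Minimum distance d = smallest w > 0 with A_w > 0 = 1.
Sanity: Σ A_w = 8 = 2^3 = 8 ✓.


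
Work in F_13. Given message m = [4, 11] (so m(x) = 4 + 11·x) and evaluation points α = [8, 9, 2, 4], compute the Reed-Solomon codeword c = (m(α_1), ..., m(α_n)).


c = [1, 12, 0, 9]

Message polynomial: m(x) = 4 + 11·x (mod 13).
For each evaluation point α_i, compute m(α_i) mod 13:
  α_1 = 8: Horner steps 11 → 1, so m(8) = 1.
  α_2 = 9: Horner steps 11 → 12, so m(9) = 12.
  α_3 = 2: Horner steps 11 → 0, so m(2) = 0.
  α_4 = 4: Horner steps 11 → 9, so m(4) = 9.
Codeword c = [1, 12, 0, 9] ∈ F_13^4.


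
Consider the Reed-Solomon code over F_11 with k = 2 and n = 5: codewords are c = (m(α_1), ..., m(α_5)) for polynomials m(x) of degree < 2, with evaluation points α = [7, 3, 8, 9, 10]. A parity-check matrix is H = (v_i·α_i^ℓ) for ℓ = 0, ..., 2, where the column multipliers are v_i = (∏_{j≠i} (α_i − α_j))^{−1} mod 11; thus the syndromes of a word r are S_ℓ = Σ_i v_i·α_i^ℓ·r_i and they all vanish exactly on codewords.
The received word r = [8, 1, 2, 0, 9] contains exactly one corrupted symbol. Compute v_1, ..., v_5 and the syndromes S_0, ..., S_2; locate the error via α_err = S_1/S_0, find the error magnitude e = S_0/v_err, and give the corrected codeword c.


S = (9, 8, 1), error at position 1, error magnitude e = 4, c = [4, 1, 2, 0, 9].

Step 1: column multipliers v_i = (∏_{j≠i}(α_i − α_j))^{−1} mod 11.
  i = 1 (α = 7): (7−3)(7−8)(7−9)(7−10) = 4·(−1)·(−2)·(−3) = −24 ≡ 9, so v_1 = 9^{−1} = 5 (mod 11).
  i = 2 (α = 3): (3−7)(3−8)(3−9)(3−10) = (−4)·(−5)·(−6)·(−7) = 840 ≡ 4, so v_2 = 4^{−1} = 3 (mod 11).
  i = 3 (α = 8): (8−7)(8−3)(8−9)(8−10) = 1·5·(−1)·(−2) = 10 ≡ 10, so v_3 = 10^{−1} = 10 (mod 11).
  i = 4 (α = 9): (9−7)(9−3)(9−8)(9−10) = 2·6·1·(−1) = −12 ≡ 10, so v_4 = 10^{−1} = 10 (mod 11).
  i = 5 (α = 10): (10−7)(10−3)(10−8)(10−9) = 3·7·2·1 = 42 ≡ 9, so v_5 = 9^{−1} = 5 (mod 11).
  v = [5, 3, 10, 10, 5].
Step 2: syndromes of r = [8, 1, 2, 0, 9] (all sums mod 11).
  S_0 = Σ v_i r_i = 5·8 + 3·1 + 10·2 + 10·0 + 5·9 = 108 ≡ 9.
  S_1 = Σ v_i α_i r_i = 5·7·8 + 3·3·1 + 10·8·2 + 10·9·0 + 5·10·9 = 899 ≡ 8.
  α_i^2 mod 11 = [5, 9, 9, 4, 1].
  S_2 = Σ v_i α_i^2 r_i = 5·5·8 + 3·9·1 + 10·9·2 + 10·4·0 + 5·1·9 = 452 ≡ 1.
  S = (9, 8, 1) ≠ 0, so r is not a codeword (an error is present).
Step 3: locate the error. For a single error e at position i, S_ℓ = v_i·e·α_i^ℓ, so α_err = S_1/S_0.
  S_0^{−1} = 9^{−1} = 5 (mod 11), so α_err = 8·5 = 40 ≡ 7 = α_1. Error position i = 1.
  Consistency check: S_2/S_1 = 1·7 = 7 ≡ 7 = α_err ✓ (single-error assumption holds).
Step 4: error magnitude e = S_0/v_1 = S_0·∏_{j≠1}(α_1 − α_j) = 9·9 = 81 ≡ 4 (mod 11).
Step 5: correct position 1: c_1 = r_1 − e = 8 − 4 ≡ 4 (mod 11). Hence c = [4, 1, 2, 0, 9].
  Check: interpolating c through the α_i gives m(x) = 7 + 9·x (degree < 2) with m(α_i) = c_i for every i, so c is indeed a codeword.


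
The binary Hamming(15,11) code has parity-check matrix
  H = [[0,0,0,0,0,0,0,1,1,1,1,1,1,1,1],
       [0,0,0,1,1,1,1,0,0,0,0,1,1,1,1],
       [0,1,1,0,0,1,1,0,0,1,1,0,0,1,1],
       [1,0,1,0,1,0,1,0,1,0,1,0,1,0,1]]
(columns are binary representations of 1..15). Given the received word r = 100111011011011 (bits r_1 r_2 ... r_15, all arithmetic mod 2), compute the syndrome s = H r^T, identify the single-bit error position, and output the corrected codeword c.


s = (0, 0, 0, 1)^T, error position = 1, corrected codeword c = 000111011011011

Compute s = H r^T mod 2 one row at a time:
  s_1 = 1 + 1 + 0 + 1 + 1 + 0 + 1 + 1 = 6 ≡ 0 (mod 2).
  s_2 = 1 + 1 + 1 + 0 + 1 + 0 + 1 + 1 = 6 ≡ 0 (mod 2).
  s_3 = 0 + 0 + 1 + 0 + 0 + 1 + 1 + 1 = 4 ≡ 0 (mod 2).
  s_4 = 1 + 0 + 1 + 0 + 1 + 1 + 0 + 1 = 5 ≡ 1 (mod 2).
s = (0, 0, 0, 1)^T — this equals column 1 of H (binary 0001), so error is at position 1.
Correct: flip bit 1 of r = 100111011011011 to get c = 000111011011011.


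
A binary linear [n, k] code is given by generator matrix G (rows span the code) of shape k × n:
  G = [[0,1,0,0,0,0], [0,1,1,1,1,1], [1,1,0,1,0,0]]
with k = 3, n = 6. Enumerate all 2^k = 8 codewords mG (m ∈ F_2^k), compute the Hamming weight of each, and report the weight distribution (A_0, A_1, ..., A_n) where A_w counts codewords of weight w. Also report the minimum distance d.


Weight distribution: A_0 = 1, A_1 = 1, A_2 = 1, A_3 = 1, A_4 = 2, A_5 = 2. Minimum distance d = 1.

Enumerate all 2^3 = 8 messages m ∈ F_2^3.
For each, compute codeword c = mG in F_2^6, then tally its weight.
  m = 000 → c = 000000, weight = 0.
  m = 100 → c = 010000, weight = 1.
  m = 010 → c = 011111, weight = 5.
  m = 110 → c = 001111, weight = 4.
  m = 001 → c = 110100, weight = 3.
  m = 101 → c = 100100, weight = 2.
  m = 011 → c = 101011, weight = 4.
  m = 111 → c = 111011, weight = 5.
Tally weights:
  weight 0: 1 codewords.
  weight 1: 1 codewords.
  weight 2: 1 codewords.
  weight 3: 1 codewords.
  weight 4: 2 codewords.
  weight 5: 2 codewords.
Minimum distance d = smallest w > 0 with A_w > 0 = 1.
Sanity: Σ A_w = 8 = 2^3 = 8 ✓.


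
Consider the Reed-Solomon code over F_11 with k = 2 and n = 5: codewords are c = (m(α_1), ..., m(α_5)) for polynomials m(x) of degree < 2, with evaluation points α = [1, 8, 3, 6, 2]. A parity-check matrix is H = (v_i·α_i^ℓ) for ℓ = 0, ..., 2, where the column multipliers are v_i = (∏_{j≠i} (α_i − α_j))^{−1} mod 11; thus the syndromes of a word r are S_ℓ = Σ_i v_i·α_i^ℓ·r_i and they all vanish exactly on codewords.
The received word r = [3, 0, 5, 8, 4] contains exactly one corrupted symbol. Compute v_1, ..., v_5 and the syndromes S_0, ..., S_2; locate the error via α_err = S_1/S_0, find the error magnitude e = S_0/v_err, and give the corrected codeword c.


S = (6, 4, 10), error at position 2, error magnitude e = 1, c = [3, 10, 5, 8, 4].

Step 1: column multipliers v_i = (∏_{j≠i}(α_i − α_j))^{−1} mod 11.
  i = 1 (α = 1): (1−8)(1−3)(1−6)(1−2) = (−7)·(−2)·(−5)·(−1) = 70 ≡ 4, so v_1 = 4^{−1} = 3 (mod 11).
  i = 2 (α = 8): (8−1)(8−3)(8−6)(8−2) = 7·5·2·6 = 420 ≡ 2, so v_2 = 2^{−1} = 6 (mod 11).
  i = 3 (α = 3): (3−1)(3−8)(3−6)(3−2) = 2·(−5)·(−3)·1 = 30 ≡ 8, so v_3 = 8^{−1} = 7 (mod 11).
  i = 4 (α = 6): (6−1)(6−8)(6−3)(6−2) = 5·(−2)·3·4 = −120 ≡ 1, so v_4 = 1^{−1} = 1 (mod 11).
  i = 5 (α = 2): (2−1)(2−8)(2−3)(2−6) = 1·(−6)·(−1)·(−4) = −24 ≡ 9, so v_5 = 9^{−1} = 5 (mod 11).
  v = [3, 6, 7, 1, 5].
Step 2: syndromes of r = [3, 0, 5, 8, 4] (all sums mod 11).
  S_0 = Σ v_i r_i = 3·3 + 6·0 + 7·5 + 1·8 + 5·4 = 72 ≡ 6.
  S_1 = Σ v_i α_i r_i = 3·1·3 + 6·8·0 + 7·3·5 + 1·6·8 + 5·2·4 = 202 ≡ 4.
  α_i^2 mod 11 = [1, 9, 9, 3, 4].
  S_2 = Σ v_i α_i^2 r_i = 3·1·3 + 6·9·0 + 7·9·5 + 1·3·8 + 5·4·4 = 428 ≡ 10.
  S = (6, 4, 10) ≠ 0, so r is not a codeword (an error is present).
Step 3: locate the error. For a single error e at position i, S_ℓ = v_i·e·α_i^ℓ, so α_err = S_1/S_0.
  S_0^{−1} = 6^{−1} = 2 (mod 11), so α_err = 4·2 = 8 ≡ 8 = α_2. Error position i = 2.
  Consistency check: S_2/S_1 = 10·3 = 30 ≡ 8 = α_err ✓ (single-error assumption holds).
Step 4: error magnitude e = S_0/v_2 = S_0·∏_{j≠2}(α_2 − α_j) = 6·2 = 12 ≡ 1 (mod 11).
Step 5: correct position 2: c_2 = r_2 − e = 0 − 1 ≡ 10 (mod 11). Hence c = [3, 10, 5, 8, 4].
  Check: interpolating c through the α_i gives m(x) = 2 + 1·x (degree < 2) with m(α_i) = c_i for every i, so c is indeed a codeword.


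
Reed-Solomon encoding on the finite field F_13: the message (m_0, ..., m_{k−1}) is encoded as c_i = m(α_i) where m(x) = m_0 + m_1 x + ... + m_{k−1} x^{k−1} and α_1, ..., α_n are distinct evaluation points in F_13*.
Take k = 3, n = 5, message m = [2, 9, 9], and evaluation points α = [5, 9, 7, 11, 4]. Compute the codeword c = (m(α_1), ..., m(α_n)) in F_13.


c = [12, 6, 12, 7, 0]

Message polynomial: m(x) = 2 + 9·x + 9·x^2 (mod 13).
For each evaluation point α_i, compute m(α_i) mod 13:
  α_1 = 5: Horner steps 9 → 2 → 12, so m(5) = 12.
  α_2 = 9: Horner steps 9 → 12 → 6, so m(9) = 6.
  α_3 = 7: Horner steps 9 → 7 → 12, so m(7) = 12.
  α_4 = 11: Horner steps 9 → 4 → 7, so m(11) = 7.
  α_5 = 4: Horner steps 9 → 6 → 0, so m(4) = 0.
Codeword c = [12, 6, 12, 7, 0] ∈ F_13^5.


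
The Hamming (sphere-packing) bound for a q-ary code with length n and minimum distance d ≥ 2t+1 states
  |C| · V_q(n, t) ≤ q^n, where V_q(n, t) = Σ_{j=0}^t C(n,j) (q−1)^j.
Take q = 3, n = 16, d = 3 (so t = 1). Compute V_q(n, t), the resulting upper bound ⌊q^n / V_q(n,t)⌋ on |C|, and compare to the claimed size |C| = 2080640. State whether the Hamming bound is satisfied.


V_q(n, t) = 33, q^n = 43046721, Hamming bound = 1304446, |C| = 2080640 > bound (violated).

Step 1: Compute V_q(n, t) = Σ_{j=0}^1 C(n, j) (q−1)^j.
  j = 0: C(16,0)·(2)^0 = 1·1 = 1.
  j = 1: C(16,1)·(2)^1 = 16·2 = 32.
  V_q(n, t) = 1 + 32 = 33.
Step 2: q^n = 3^16 = 43046721.
Step 3: Hamming bound ⌊q^n / V_q(n,t)⌋ = ⌊43046721/33⌋ = 1304446.
Step 4: Compare |C| = 2080640 to 1304446: violated.
The claimed |C| lies above the Hamming bound, so no 3-ary code of length 16 with d ≥ 3 can have 2080640 codewords.


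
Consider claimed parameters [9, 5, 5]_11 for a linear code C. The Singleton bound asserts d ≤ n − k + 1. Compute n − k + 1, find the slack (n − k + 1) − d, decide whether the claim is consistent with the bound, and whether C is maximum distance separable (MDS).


Singleton RHS = n − k + 1 = 5, slack = 0, bound satisfied, MDS.

Singleton bound: d ≤ n − k + 1.
Here n = 9, k = 5, so n − k + 1 = 5.
Given d = 5, check d ≤ 5: YES.
Slack = (n − k + 1) − d = 0.
The code is MDS (slack = 0).
Description: the claimed parameters are [9, 5, 5]_11; such a code would be MDS (meets Singleton bound).


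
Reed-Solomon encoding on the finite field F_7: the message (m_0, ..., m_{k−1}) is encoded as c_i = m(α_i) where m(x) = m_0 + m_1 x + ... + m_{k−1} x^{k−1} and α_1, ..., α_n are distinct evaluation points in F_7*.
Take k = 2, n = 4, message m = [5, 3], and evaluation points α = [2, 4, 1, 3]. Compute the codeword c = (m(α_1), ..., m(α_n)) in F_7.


c = [4, 3, 1, 0]

Message polynomial: m(x) = 5 + 3·x (mod 7).
For each evaluation point α_i, compute m(α_i) mod 7:
  α_1 = 2: Horner steps 3 → 4, so m(2) = 4.
  α_2 = 4: Horner steps 3 → 3, so m(4) = 3.
  α_3 = 1: Horner steps 3 → 1, so m(1) = 1.
  α_4 = 3: Horner steps 3 → 0, so m(3) = 0.
Codeword c = [4, 3, 1, 0] ∈ F_7^4.


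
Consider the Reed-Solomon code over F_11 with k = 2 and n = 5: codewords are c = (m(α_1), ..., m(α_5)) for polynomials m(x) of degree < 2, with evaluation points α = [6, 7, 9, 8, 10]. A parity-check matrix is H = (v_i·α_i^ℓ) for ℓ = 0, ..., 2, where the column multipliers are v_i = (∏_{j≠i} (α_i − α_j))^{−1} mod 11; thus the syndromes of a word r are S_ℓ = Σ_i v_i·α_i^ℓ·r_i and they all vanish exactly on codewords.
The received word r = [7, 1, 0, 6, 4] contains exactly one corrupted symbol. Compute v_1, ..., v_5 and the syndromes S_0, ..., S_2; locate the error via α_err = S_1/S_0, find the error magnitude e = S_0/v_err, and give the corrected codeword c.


S = (5, 6, 5), error at position 5, error magnitude e = 10, c = [7, 1, 0, 6, 5].

Step 1: column multipliers v_i = (∏_{j≠i}(α_i − α_j))^{−1} mod 11.
  i = 1 (α = 6): (6−7)(6−9)(6−8)(6−10) = (−1)·(−3)·(−2)·(−4) = 24 ≡ 2, so v_1 = 2^{−1} = 6 (mod 11).
  i = 2 (α = 7): (7−6)(7−9)(7−8)(7−10) = 1·(−2)·(−1)·(−3) = −6 ≡ 5, so v_2 = 5^{−1} = 9 (mod 11).
  i = 3 (α = 9): (9−6)(9−7)(9−8)(9−10) = 3·2·1·(−1) = −6 ≡ 5, so v_3 = 5^{−1} = 9 (mod 11).
  i = 4 (α = 8): (8−6)(8−7)(8−9)(8−10) = 2·1·(−1)·(−2) = 4 ≡ 4, so v_4 = 4^{−1} = 3 (mod 11).
  i = 5 (α = 10): (10−6)(10−7)(10−9)(10−8) = 4·3·1·2 = 24 ≡ 2, so v_5 = 2^{−1} = 6 (mod 11).
  v = [6, 9, 9, 3, 6].
Step 2: syndromes of r = [7, 1, 0, 6, 4] (all sums mod 11).
  S_0 = Σ v_i r_i = 6·7 + 9·1 + 9·0 + 3·6 + 6·4 = 93 ≡ 5.
  S_1 = Σ v_i α_i r_i = 6·6·7 + 9·7·1 + 9·9·0 + 3·8·6 + 6·10·4 = 699 ≡ 6.
  α_i^2 mod 11 = [3, 5, 4, 9, 1].
  S_2 = Σ v_i α_i^2 r_i = 6·3·7 + 9·5·1 + 9·4·0 + 3·9·6 + 6·1·4 = 357 ≡ 5.
  S = (5, 6, 5) ≠ 0, so r is not a codeword (an error is present).
Step 3: locate the error. For a single error e at position i, S_ℓ = v_i·e·α_i^ℓ, so α_err = S_1/S_0.
  S_0^{−1} = 5^{−1} = 9 (mod 11), so α_err = 6·9 = 54 ≡ 10 = α_5. Error position i = 5.
  Consistency check: S_2/S_1 = 5·2 = 10 ≡ 10 = α_err ✓ (single-error assumption holds).
Step 4: error magnitude e = S_0/v_5 = S_0·∏_{j≠5}(α_5 − α_j) = 5·2 = 10 ≡ 10 (mod 11).
Step 5: correct position 5: c_5 = r_5 − e = 4 − 10 ≡ 5 (mod 11). Hence c = [7, 1, 0, 6, 5].
  Check: interpolating c through the α_i gives m(x) = 10 + 5·x (degree < 2) with m(α_i) = c_i for every i, so c is indeed a codeword.


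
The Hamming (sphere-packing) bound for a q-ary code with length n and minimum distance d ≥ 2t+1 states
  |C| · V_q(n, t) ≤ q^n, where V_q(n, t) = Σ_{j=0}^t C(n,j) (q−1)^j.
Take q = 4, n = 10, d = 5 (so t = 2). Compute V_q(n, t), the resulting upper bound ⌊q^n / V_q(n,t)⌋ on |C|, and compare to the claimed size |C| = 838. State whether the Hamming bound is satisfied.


V_q(n, t) = 436, q^n = 1048576, Hamming bound = 2404, |C| = 838 ≤ bound (satisfied).

Step 1: Compute V_q(n, t) = Σ_{j=0}^2 C(n, j) (q−1)^j.
  j = 0: C(10,0)·(3)^0 = 1·1 = 1.
  j = 1: C(10,1)·(3)^1 = 10·3 = 30.
  j = 2: C(10,2)·(3)^2 = 45·9 = 405.
  V_q(n, t) = 1 + 30 + 405 = 436.
Step 2: q^n = 4^10 = 1048576.
Step 3: Hamming bound ⌊q^n / V_q(n,t)⌋ = ⌊1048576/436⌋ = 2404.
Step 4: Compare |C| = 838 to 2404: satisfied.
The claimed |C| lies below the Hamming bound.


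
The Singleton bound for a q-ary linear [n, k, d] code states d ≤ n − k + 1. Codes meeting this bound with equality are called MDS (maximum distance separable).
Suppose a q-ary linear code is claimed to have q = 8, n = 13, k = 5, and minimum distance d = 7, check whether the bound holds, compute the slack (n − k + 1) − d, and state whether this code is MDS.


Singleton RHS = n − k + 1 = 9, slack = 2, bound satisfied, not MDS.

Singleton bound: d ≤ n − k + 1.
Here n = 13, k = 5, so n − k + 1 = 9.
Given d = 7, check d ≤ 9: YES.
Slack = (n − k + 1) − d = 2.
The code is NOT MDS (slack = 2 > 0).
Description: the claimed parameters are [13, 5, 7]_8; such a code would be non-MDS.


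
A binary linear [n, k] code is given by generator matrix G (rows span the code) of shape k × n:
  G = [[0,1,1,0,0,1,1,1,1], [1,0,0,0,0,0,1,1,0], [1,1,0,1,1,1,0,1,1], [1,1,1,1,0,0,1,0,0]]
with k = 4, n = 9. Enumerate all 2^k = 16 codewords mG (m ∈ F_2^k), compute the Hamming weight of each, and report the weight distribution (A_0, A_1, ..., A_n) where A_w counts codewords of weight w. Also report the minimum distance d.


Weight distribution: A_0 = 1, A_2 = 1, A_3 = 1, A_4 = 3, A_5 = 6, A_6 = 3, A_7 = 1. Minimum distance d = 2.

Enumerate all 2^4 = 16 messages m ∈ F_2^4.
For each, compute codeword c = mG in F_2^9, then tally its weight.
  m = 0000 → c = 000000000, weight = 0.
  m = 1000 → c = 011001111, weight = 6.
  m = 0100 → c = 100000110, weight = 3.
  m = 1100 → c = 111001001, weight = 5.
  m = 0010 → c = 110111011, weight = 7.
  m = 1010 → c = 101110100, weight = 5.
  m = 0110 → c = 010111101, weight = 6.
  m = 1110 → c = 001110010, weight = 4.
  m = 0001 → c = 111100100, weight = 5.
  m = 1001 → c = 100101011, weight = 5.
  m = 0101 → c = 011100010, weight = 4.
  m = 1101 → c = 000101101, weight = 4.
  m = 0011 → c = 001011111, weight = 6.
  m = 1011 → c = 010010000, weight = 2.
  m = 0111 → c = 101011001, weight = 5.
  m = 1111 → c = 110010110, weight = 5.
Tally weights:
  weight 0: 1 codewords.
  weight 2: 1 codewords.
  weight 3: 1 codewords.
  weight 4: 3 codewords.
  weight 5: 6 codewords.
  weight 6: 3 codewords.
  weight 7: 1 codewords.
Minimum distance d = smallest w > 0 with A_w > 0 = 2.
Sanity: Σ A_w = 16 = 2^4 = 16 ✓.


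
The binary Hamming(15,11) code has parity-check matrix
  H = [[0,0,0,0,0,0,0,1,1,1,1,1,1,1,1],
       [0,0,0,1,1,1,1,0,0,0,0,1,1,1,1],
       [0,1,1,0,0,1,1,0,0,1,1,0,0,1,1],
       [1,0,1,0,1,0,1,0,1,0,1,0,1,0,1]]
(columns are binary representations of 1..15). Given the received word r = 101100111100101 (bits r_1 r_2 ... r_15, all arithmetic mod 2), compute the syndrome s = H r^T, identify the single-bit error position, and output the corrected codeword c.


s = (1, 0, 0, 0)^T, error position = 8, corrected codeword c = 101100101100101

Compute s = H r^T mod 2 one row at a time:
  s_1 = 1 + 1 + 1 + 0 + 0 + 1 + 0 + 1 = 5 ≡ 1 (mod 2).
  s_2 = 1 + 0 + 0 + 1 + 0 + 1 + 0 + 1 = 4 ≡ 0 (mod 2).
  s_3 = 0 + 1 + 0 + 1 + 1 + 0 + 0 + 1 = 4 ≡ 0 (mod 2).
  s_4 = 1 + 1 + 0 + 1 + 1 + 0 + 1 + 1 = 6 ≡ 0 (mod 2).
s = (1, 0, 0, 0)^T — this equals column 8 of H (binary 1000), so error is at position 8.
Correct: flip bit 8 of r = 101100111100101 to get c = 101100101100101.


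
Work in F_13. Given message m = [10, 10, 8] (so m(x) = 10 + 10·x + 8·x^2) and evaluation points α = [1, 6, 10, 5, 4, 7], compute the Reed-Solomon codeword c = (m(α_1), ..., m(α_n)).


c = [2, 7, 0, 0, 9, 4]

Message polynomial: m(x) = 10 + 10·x + 8·x^2 (mod 13).
For each evaluation point α_i, compute m(α_i) mod 13:
  α_1 = 1: Horner steps 8 → 5 → 2, so m(1) = 2.
  α_2 = 6: Horner steps 8 → 6 → 7, so m(6) = 7.
  α_3 = 10: Horner steps 8 → 12 → 0, so m(10) = 0.
  α_4 = 5: Horner steps 8 → 11 → 0, so m(5) = 0.
  α_5 = 4: Horner steps 8 → 3 → 9, so m(4) = 9.
  α_6 = 7: Horner steps 8 → 1 → 4, so m(7) = 4.
Codeword c = [2, 7, 0, 0, 9, 4] ∈ F_13^6.


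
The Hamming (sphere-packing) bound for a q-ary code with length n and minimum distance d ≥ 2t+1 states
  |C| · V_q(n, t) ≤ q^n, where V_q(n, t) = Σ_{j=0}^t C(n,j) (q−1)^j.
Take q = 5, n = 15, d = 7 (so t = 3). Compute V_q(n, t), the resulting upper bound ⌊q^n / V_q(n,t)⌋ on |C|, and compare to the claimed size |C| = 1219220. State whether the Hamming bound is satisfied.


V_q(n, t) = 30861, q^n = 30517578125, Hamming bound = 988871, |C| = 1219220 > bound (violated).

Step 1: Compute V_q(n, t) = Σ_{j=0}^3 C(n, j) (q−1)^j.
  j = 0: C(15,0)·(4)^0 = 1·1 = 1.
  j = 1: C(15,1)·(4)^1 = 15·4 = 60.
  j = 2: C(15,2)·(4)^2 = 105·16 = 1680.
  j = 3: C(15,3)·(4)^3 = 455·64 = 29120.
  V_q(n, t) = 1 + 60 + 1680 + 29120 = 30861.
Step 2: q^n = 5^15 = 30517578125.
Step 3: Hamming bound ⌊q^n / V_q(n,t)⌋ = ⌊30517578125/30861⌋ = 988871.
Step 4: Compare |C| = 1219220 to 988871: violated.
The claimed |C| lies above the Hamming bound, so no 5-ary code of length 15 with d ≥ 7 can have 1219220 codewords.


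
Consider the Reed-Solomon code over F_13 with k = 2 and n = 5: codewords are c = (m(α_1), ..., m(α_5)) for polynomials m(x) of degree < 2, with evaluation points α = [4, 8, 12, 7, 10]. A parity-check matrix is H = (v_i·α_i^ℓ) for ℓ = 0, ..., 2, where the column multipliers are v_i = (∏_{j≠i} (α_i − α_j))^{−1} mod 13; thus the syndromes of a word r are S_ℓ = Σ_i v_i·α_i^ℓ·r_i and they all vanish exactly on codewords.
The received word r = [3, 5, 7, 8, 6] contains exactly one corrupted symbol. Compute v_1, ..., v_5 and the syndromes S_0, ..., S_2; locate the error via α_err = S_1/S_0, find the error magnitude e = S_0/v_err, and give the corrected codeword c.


S = (7, 10, 5), error at position 4, error magnitude e = 10, c = [3, 5, 7, 11, 6].

Step 1: column multipliers v_i = (∏_{j≠i}(α_i − α_j))^{−1} mod 13.
  i = 1 (α = 4): (4−8)(4−12)(4−7)(4−10) = (−4)·(−8)·(−3)·(−6) = 576 ≡ 4, so v_1 = 4^{−1} = 10 (mod 13).
  i = 2 (α = 8): (8−4)(8−12)(8−7)(8−10) = 4·(−4)·1·(−2) = 32 ≡ 6, so v_2 = 6^{−1} = 11 (mod 13).
  i = 3 (α = 12): (12−4)(12−8)(12−7)(12−10) = 8·4·5·2 = 320 ≡ 8, so v_3 = 8^{−1} = 5 (mod 13).
  i = 4 (α = 7): (7−4)(7−8)(7−12)(7−10) = 3·(−1)·(−5)·(−3) = −45 ≡ 7, so v_4 = 7^{−1} = 2 (mod 13).
  i = 5 (α = 10): (10−4)(10−8)(10−12)(10−7) = 6·2·(−2)·3 = −72 ≡ 6, so v_5 = 6^{−1} = 11 (mod 13).
  v = [10, 11, 5, 2, 11].
Step 2: syndromes of r = [3, 5, 7, 8, 6] (all sums mod 13).
  S_0 = Σ v_i r_i = 10·3 + 11·5 + 5·7 + 2·8 + 11·6 = 202 ≡ 7.
  S_1 = Σ v_i α_i r_i = 10·4·3 + 11·8·5 + 5·12·7 + 2·7·8 + 11·10·6 = 1752 ≡ 10.
  α_i^2 mod 13 = [3, 12, 1, 10, 9].
  S_2 = Σ v_i α_i^2 r_i = 10·3·3 + 11·12·5 + 5·1·7 + 2·10·8 + 11·9·6 = 1539 ≡ 5.
  S = (7, 10, 5) ≠ 0, so r is not a codeword (an error is present).
Step 3: locate the error. For a single error e at position i, S_ℓ = v_i·e·α_i^ℓ, so α_err = S_1/S_0.
  S_0^{−1} = 7^{−1} = 2 (mod 13), so α_err = 10·2 = 20 ≡ 7 = α_4. Error position i = 4.
  Consistency check: S_2/S_1 = 5·4 = 20 ≡ 7 = α_err ✓ (single-error assumption holds).
Step 4: error magnitude e = S_0/v_4 = S_0·∏_{j≠4}(α_4 − α_j) = 7·7 = 49 ≡ 10 (mod 13).
Step 5: correct position 4: c_4 = r_4 − e = 8 − 10 ≡ 11 (mod 13). Hence c = [3, 5, 7, 11, 6].
  Check: interpolating c through the α_i gives m(x) = 1 + 7·x (degree < 2) with m(α_i) = c_i for every i, so c is indeed a codeword.


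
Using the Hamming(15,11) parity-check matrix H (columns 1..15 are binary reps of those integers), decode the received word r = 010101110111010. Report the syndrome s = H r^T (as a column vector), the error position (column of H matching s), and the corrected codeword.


s = (1, 1, 0, 0)^T, error position = 12, corrected codeword c = 010101110110010

Compute s = H r^T mod 2 one row at a time:
  s_1 = 1 + 0 + 1 + 1 + 1 + 0 + 1 + 0 = 5 ≡ 1 (mod 2).
  s_2 = 1 + 0 + 1 + 1 + 1 + 0 + 1 + 0 = 5 ≡ 1 (mod 2).
  s_3 = 1 + 0 + 1 + 1 + 1 + 1 + 1 + 0 = 6 ≡ 0 (mod 2).
  s_4 = 0 + 0 + 0 + 1 + 0 + 1 + 0 + 0 = 2 ≡ 0 (mod 2).
s = (1, 1, 0, 0)^T — this equals column 12 of H (binary 1100), so error is at position 12.
Correct: flip bit 12 of r = 010101110111010 to get c = 010101110110010.


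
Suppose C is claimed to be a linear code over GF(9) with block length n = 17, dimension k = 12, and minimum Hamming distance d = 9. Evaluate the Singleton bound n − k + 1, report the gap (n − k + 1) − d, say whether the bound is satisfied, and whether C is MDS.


Singleton RHS = n − k + 1 = 6, slack = -3, bound violated (no such code; not MDS).

Singleton bound: d ≤ n − k + 1.
Here n = 17, k = 12, so n − k + 1 = 6.
Given d = 9, check d ≤ 6: NO.
Slack = (n − k + 1) − d = -3.
The slack is negative: d = 9 exceeds n − k + 1 = 6 by 3, so the Singleton bound is violated and no linear [17, 12, 9]_9 code can exist. In particular it is not MDS (MDS requires d = n − k + 1 exactly).
Description: the claimed parameters are [17, 12, 9]_9; such a code would be impossible (violates the Singleton bound).


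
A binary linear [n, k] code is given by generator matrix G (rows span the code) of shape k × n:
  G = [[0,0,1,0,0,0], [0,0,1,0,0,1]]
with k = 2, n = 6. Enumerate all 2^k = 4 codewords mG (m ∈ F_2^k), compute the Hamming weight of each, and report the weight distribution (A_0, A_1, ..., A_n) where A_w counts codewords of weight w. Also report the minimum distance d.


Weight distribution: A_0 = 1, A_1 = 2, A_2 = 1. Minimum distance d = 1.

Enumerate all 2^2 = 4 messages m ∈ F_2^2.
For each, compute codeword c = mG in F_2^6, then tally its weight.
  m = 00 → c = 000000, weight = 0.
  m = 10 → c = 001000, weight = 1.
  m = 01 → c = 001001, weight = 2.
  m = 11 → c = 000001, weight = 1.
Tally weights:
  weight 0: 1 codewords.
  weight 1: 2 codewords.
  weight 2: 1 codewords.
Minimum distance d = smallest w > 0 with A_w > 0 = 1.
Sanity: Σ A_w = 4 = 2^2 = 4 ✓.


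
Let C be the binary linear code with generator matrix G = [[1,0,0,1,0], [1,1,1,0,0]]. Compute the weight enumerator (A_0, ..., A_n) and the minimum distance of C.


Weight distribution: A_0 = 1, A_2 = 1, A_3 = 2. Minimum distance d = 2.

Enumerate all 2^2 = 4 messages m ∈ F_2^2.
For each, compute codeword c = mG in F_2^5, then tally its weight.
  m = 00 → c = 00000, weight = 0.
  m = 10 → c = 10010, weight = 2.
  m = 01 → c = 11100, weight = 3.
  m = 11 → c = 01110, weight = 3.
Tally weights:
  weight 0: 1 codewords.
  weight 2: 1 codewords.
  weight 3: 2 codewords.
Minimum distance d = smallest w > 0 with A_w > 0 = 2.
Sanity: Σ A_w = 4 = 2^2 = 4 ✓.


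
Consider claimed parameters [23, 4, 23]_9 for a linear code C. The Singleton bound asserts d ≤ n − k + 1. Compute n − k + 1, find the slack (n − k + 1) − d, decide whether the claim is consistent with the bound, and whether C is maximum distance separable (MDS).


Singleton RHS = n − k + 1 = 20, slack = -3, bound violated (no such code; not MDS).

Singleton bound: d ≤ n − k + 1.
Here n = 23, k = 4, so n − k + 1 = 20.
Given d = 23, check d ≤ 20: NO.
Slack = (n − k + 1) − d = -3.
The slack is negative: d = 23 exceeds n − k + 1 = 20 by 3, so the Singleton bound is violated and no linear [23, 4, 23]_9 code can exist. In particular it is not MDS (MDS requires d = n − k + 1 exactly).
Description: the claimed parameters are [23, 4, 23]_9; such a code would be impossible (violates the Singleton bound).


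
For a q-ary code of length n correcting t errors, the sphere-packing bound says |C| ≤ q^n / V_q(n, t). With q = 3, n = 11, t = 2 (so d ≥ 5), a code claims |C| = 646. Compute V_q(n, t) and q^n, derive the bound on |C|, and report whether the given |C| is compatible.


V_q(n, t) = 243, q^n = 177147, Hamming bound = 729, |C| = 646 ≤ bound (satisfied).

Step 1: Compute V_q(n, t) = Σ_{j=0}^2 C(n, j) (q−1)^j.
  j = 0: C(11,0)·(2)^0 = 1·1 = 1.
  j = 1: C(11,1)·(2)^1 = 11·2 = 22.
  j = 2: C(11,2)·(2)^2 = 55·4 = 220.
  V_q(n, t) = 1 + 22 + 220 = 243.
Step 2: q^n = 3^11 = 177147.
Step 3: Hamming bound ⌊q^n / V_q(n,t)⌋ = ⌊177147/243⌋ = 729.
Step 4: Compare |C| = 646 to 729: satisfied.
The claimed |C| lies below the Hamming bound.


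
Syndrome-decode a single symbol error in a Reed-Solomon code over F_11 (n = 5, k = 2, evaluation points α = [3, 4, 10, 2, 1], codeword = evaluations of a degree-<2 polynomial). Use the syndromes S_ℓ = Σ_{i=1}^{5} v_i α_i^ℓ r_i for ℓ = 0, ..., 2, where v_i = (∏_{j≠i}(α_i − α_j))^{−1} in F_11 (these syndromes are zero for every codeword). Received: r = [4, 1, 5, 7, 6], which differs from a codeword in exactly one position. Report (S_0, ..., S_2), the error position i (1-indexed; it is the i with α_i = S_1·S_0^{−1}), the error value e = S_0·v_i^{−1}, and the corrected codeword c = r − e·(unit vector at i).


S = (4, 4, 4), error at position 5, error magnitude e = 7, c = [4, 1, 5, 7, 10].

Step 1: column multipliers v_i = (∏_{j≠i}(α_i − α_j))^{−1} mod 11.
  i = 1 (α = 3): (3−4)(3−10)(3−2)(3−1) = (−1)·(−7)·1·2 = 14 ≡ 3, so v_1 = 3^{−1} = 4 (mod 11).
  i = 2 (α = 4): (4−3)(4−10)(4−2)(4−1) = 1·(−6)·2·3 = −36 ≡ 8, so v_2 = 8^{−1} = 7 (mod 11).
  i = 3 (α = 10): (10−3)(10−4)(10−2)(10−1) = 7·6·8·9 = 3024 ≡ 10, so v_3 = 10^{−1} = 10 (mod 11).
  i = 4 (α = 2): (2−3)(2−4)(2−10)(2−1) = (−1)·(−2)·(−8)·1 = −16 ≡ 6, so v_4 = 6^{−1} = 2 (mod 11).
  i = 5 (α = 1): (1−3)(1−4)(1−10)(1−2) = (−2)·(−3)·(−9)·(−1) = 54 ≡ 10, so v_5 = 10^{−1} = 10 (mod 11).
  v = [4, 7, 10, 2, 10].
Step 2: syndromes of r = [4, 1, 5, 7, 6] (all sums mod 11).
  S_0 = Σ v_i r_i = 4·4 + 7·1 + 10·5 + 2·7 + 10·6 = 147 ≡ 4.
  S_1 = Σ v_i α_i r_i = 4·3·4 + 7·4·1 + 10·10·5 + 2·2·7 + 10·1·6 = 664 ≡ 4.
  α_i^2 mod 11 = [9, 5, 1, 4, 1].
  S_2 = Σ v_i α_i^2 r_i = 4·9·4 + 7·5·1 + 10·1·5 + 2·4·7 + 10·1·6 = 345 ≡ 4.
  S = (4, 4, 4) ≠ 0, so r is not a codeword (an error is present).
Step 3: locate the error. For a single error e at position i, S_ℓ = v_i·e·α_i^ℓ, so α_err = S_1/S_0.
  S_0^{−1} = 4^{−1} = 3 (mod 11), so α_err = 4·3 = 12 ≡ 1 = α_5. Error position i = 5.
  Consistency check: S_2/S_1 = 4·3 = 12 ≡ 1 = α_err ✓ (single-error assumption holds).
Step 4: error magnitude e = S_0/v_5 = S_0·∏_{j≠5}(α_5 − α_j) = 4·10 = 40 ≡ 7 (mod 11).
Step 5: correct position 5: c_5 = r_5 − e = 6 − 7 ≡ 10 (mod 11). Hence c = [4, 1, 5, 7, 10].
  Check: interpolating c through the α_i gives m(x) = 2 + 8·x (degree < 2) with m(α_i) = c_i for every i, so c is indeed a codeword.


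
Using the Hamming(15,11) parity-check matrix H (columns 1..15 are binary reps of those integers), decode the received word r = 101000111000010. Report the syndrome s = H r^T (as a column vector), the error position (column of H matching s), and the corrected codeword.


s = (1, 0, 1, 0)^T, error position = 10, corrected codeword c = 101000111100010

Compute s = H r^T mod 2 one row at a time:
  s_1 = 1 + 1 + 0 + 0 + 0 + 0 + 1 + 0 = 3 ≡ 1 (mod 2).
  s_2 = 0 + 0 + 0 + 1 + 0 + 0 + 1 + 0 = 2 ≡ 0 (mod 2).
  s_3 = 0 + 1 + 0 + 1 + 0 + 0 + 1 + 0 = 3 ≡ 1 (mod 2).
  s_4 = 1 + 1 + 0 + 1 + 1 + 0 + 0 + 0 = 4 ≡ 0 (mod 2).
s = (1, 0, 1, 0)^T — this equals column 10 of H (binary 1010), so error is at position 10.
Correct: flip bit 10 of r = 101000111000010 to get c = 101000111100010.


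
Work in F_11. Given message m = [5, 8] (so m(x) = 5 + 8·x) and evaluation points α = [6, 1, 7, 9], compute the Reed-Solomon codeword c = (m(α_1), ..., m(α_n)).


c = [9, 2, 6, 0]

Message polynomial: m(x) = 5 + 8·x (mod 11).
For each evaluation point α_i, compute m(α_i) mod 11:
  α_1 = 6: Horner steps 8 → 9, so m(6) = 9.
  α_2 = 1: Horner steps 8 → 2, so m(1) = 2.
  α_3 = 7: Horner steps 8 → 6, so m(7) = 6.
  α_4 = 9: Horner steps 8 → 0, so m(9) = 0.
Codeword c = [9, 2, 6, 0] ∈ F_11^4.


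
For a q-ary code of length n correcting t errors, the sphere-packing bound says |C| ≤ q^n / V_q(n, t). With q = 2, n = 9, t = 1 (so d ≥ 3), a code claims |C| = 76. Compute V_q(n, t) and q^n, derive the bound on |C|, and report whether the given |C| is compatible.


V_q(n, t) = 10, q^n = 512, Hamming bound = 51, |C| = 76 > bound (violated).

Step 1: Compute V_q(n, t) = Σ_{j=0}^1 C(n, j) (q−1)^j.
  j = 0: C(9,0)·(1)^0 = 1·1 = 1.
  j = 1: C(9,1)·(1)^1 = 9·1 = 9.
  V_q(n, t) = 1 + 9 = 10.
Step 2: q^n = 2^9 = 512.
Step 3: Hamming bound ⌊q^n / V_q(n,t)⌋ = ⌊512/10⌋ = 51.
Step 4: Compare |C| = 76 to 51: violated.
The claimed |C| lies above the Hamming bound, so no 2-ary code of length 9 with d ≥ 3 can have 76 codewords.


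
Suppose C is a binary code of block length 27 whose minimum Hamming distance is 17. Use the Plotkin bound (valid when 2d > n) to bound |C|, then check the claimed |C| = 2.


Plotkin bound M ≤ 4; given |C| = 2 ≤ bound (satisfied).

Check applicability: 2d = 34, n = 27.
2d − n = 7 > 0, so Plotkin applies.
Compute d/(2d−n) = 17/7 ≈ 2.4286.
⌊d/(2d−n)⌋ = 2.
Plotkin bound: M ≤ 2·2 = 4.
Given |C| = 2, check: satisfied.
This |C| is below the Plotkin bound.


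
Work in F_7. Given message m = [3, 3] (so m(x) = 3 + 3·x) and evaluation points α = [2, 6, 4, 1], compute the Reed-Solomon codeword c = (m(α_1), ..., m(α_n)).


c = [2, 0, 1, 6]

Message polynomial: m(x) = 3 + 3·x (mod 7).
For each evaluation point α_i, compute m(α_i) mod 7:
  α_1 = 2: Horner steps 3 → 2, so m(2) = 2.
  α_2 = 6: Horner steps 3 → 0, so m(6) = 0.
  α_3 = 4: Horner steps 3 → 1, so m(4) = 1.
  α_4 = 1: Horner steps 3 → 6, so m(1) = 6.
Codeword c = [2, 0, 1, 6] ∈ F_7^4.


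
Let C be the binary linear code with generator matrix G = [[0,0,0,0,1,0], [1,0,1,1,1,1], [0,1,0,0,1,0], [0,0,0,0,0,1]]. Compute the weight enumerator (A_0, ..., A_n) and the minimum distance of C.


Weight distribution: A_0 = 1, A_1 = 3, A_2 = 3, A_3 = 2, A_4 = 3, A_5 = 3, A_6 = 1. Minimum distance d = 1.

Enumerate all 2^4 = 16 messages m ∈ F_2^4.
For each, compute codeword c = mG in F_2^6, then tally its weight.
  m = 0000 → c = 000000, weight = 0.
  m = 1000 → c = 000010, weight = 1.
  m = 0100 → c = 101111, weight = 5.
  m = 1100 → c = 101101, weight = 4.
  m = 0010 → c = 010010, weight = 2.
  m = 1010 → c = 010000, weight = 1.
  m = 0110 → c = 111101, weight = 5.
  m = 1110 → c = 111111, weight = 6.
  m = 0001 → c = 000001, weight = 1.
  m = 1001 → c = 000011, weight = 2.
  m = 0101 → c = 101110, weight = 4.
  m = 1101 → c = 101100, weight = 3.
  m = 0011 → c = 010011, weight = 3.
  m = 1011 → c = 010001, weight = 2.
  m = 0111 → c = 111100, weight = 4.
  m = 1111 → c = 111110, weight = 5.
Tally weights:
  weight 0: 1 codewords.
  weight 1: 3 codewords.
  weight 2: 3 codewords.
  weight 3: 2 codewords.
  weight 4: 3 codewords.
  weight 5: 3 codewords.
  weight 6: 1 codewords.
Minimum distance d = smallest w > 0 with A_w > 0 = 1.
Sanity: Σ A_w = 16 = 2^4 = 16 ✓.
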